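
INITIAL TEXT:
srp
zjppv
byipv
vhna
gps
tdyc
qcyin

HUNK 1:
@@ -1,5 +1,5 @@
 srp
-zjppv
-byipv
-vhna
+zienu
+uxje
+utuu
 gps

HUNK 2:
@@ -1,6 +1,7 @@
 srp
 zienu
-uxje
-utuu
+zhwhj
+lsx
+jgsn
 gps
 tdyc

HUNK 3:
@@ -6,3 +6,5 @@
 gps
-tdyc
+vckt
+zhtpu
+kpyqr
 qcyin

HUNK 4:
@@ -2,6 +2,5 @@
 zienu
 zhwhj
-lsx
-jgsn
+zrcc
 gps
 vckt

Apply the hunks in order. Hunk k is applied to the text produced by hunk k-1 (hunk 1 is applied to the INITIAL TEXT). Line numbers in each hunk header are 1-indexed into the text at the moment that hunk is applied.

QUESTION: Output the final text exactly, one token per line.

Answer: srp
zienu
zhwhj
zrcc
gps
vckt
zhtpu
kpyqr
qcyin

Derivation:
Hunk 1: at line 1 remove [zjppv,byipv,vhna] add [zienu,uxje,utuu] -> 7 lines: srp zienu uxje utuu gps tdyc qcyin
Hunk 2: at line 1 remove [uxje,utuu] add [zhwhj,lsx,jgsn] -> 8 lines: srp zienu zhwhj lsx jgsn gps tdyc qcyin
Hunk 3: at line 6 remove [tdyc] add [vckt,zhtpu,kpyqr] -> 10 lines: srp zienu zhwhj lsx jgsn gps vckt zhtpu kpyqr qcyin
Hunk 4: at line 2 remove [lsx,jgsn] add [zrcc] -> 9 lines: srp zienu zhwhj zrcc gps vckt zhtpu kpyqr qcyin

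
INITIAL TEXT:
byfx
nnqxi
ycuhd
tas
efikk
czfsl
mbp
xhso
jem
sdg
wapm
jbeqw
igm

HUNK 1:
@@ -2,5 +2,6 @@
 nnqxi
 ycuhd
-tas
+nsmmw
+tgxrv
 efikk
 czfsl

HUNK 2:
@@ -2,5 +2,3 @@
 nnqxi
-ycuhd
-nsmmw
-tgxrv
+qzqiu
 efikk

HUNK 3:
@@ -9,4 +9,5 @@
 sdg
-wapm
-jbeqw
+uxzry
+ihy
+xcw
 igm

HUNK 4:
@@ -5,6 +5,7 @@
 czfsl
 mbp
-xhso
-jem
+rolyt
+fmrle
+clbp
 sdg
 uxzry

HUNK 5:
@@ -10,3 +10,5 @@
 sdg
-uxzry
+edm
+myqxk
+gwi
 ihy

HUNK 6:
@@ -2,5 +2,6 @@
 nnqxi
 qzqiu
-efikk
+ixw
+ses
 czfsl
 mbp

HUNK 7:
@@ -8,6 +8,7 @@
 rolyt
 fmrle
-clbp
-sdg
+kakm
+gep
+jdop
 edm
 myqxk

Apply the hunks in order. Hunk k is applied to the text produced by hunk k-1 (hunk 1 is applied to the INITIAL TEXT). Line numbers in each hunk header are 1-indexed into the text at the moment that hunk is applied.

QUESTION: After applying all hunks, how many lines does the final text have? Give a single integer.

Answer: 18

Derivation:
Hunk 1: at line 2 remove [tas] add [nsmmw,tgxrv] -> 14 lines: byfx nnqxi ycuhd nsmmw tgxrv efikk czfsl mbp xhso jem sdg wapm jbeqw igm
Hunk 2: at line 2 remove [ycuhd,nsmmw,tgxrv] add [qzqiu] -> 12 lines: byfx nnqxi qzqiu efikk czfsl mbp xhso jem sdg wapm jbeqw igm
Hunk 3: at line 9 remove [wapm,jbeqw] add [uxzry,ihy,xcw] -> 13 lines: byfx nnqxi qzqiu efikk czfsl mbp xhso jem sdg uxzry ihy xcw igm
Hunk 4: at line 5 remove [xhso,jem] add [rolyt,fmrle,clbp] -> 14 lines: byfx nnqxi qzqiu efikk czfsl mbp rolyt fmrle clbp sdg uxzry ihy xcw igm
Hunk 5: at line 10 remove [uxzry] add [edm,myqxk,gwi] -> 16 lines: byfx nnqxi qzqiu efikk czfsl mbp rolyt fmrle clbp sdg edm myqxk gwi ihy xcw igm
Hunk 6: at line 2 remove [efikk] add [ixw,ses] -> 17 lines: byfx nnqxi qzqiu ixw ses czfsl mbp rolyt fmrle clbp sdg edm myqxk gwi ihy xcw igm
Hunk 7: at line 8 remove [clbp,sdg] add [kakm,gep,jdop] -> 18 lines: byfx nnqxi qzqiu ixw ses czfsl mbp rolyt fmrle kakm gep jdop edm myqxk gwi ihy xcw igm
Final line count: 18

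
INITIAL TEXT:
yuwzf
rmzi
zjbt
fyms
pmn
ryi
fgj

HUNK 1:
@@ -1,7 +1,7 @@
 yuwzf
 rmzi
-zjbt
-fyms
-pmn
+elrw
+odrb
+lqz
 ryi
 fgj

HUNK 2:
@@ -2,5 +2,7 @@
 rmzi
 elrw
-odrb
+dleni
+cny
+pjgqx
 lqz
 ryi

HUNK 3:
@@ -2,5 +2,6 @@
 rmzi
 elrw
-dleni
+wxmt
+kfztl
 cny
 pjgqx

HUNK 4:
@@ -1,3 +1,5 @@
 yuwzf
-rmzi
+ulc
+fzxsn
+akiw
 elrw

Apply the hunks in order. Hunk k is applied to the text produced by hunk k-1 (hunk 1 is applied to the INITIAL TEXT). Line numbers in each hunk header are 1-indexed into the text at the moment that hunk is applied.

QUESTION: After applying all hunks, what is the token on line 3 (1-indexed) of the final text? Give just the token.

Hunk 1: at line 1 remove [zjbt,fyms,pmn] add [elrw,odrb,lqz] -> 7 lines: yuwzf rmzi elrw odrb lqz ryi fgj
Hunk 2: at line 2 remove [odrb] add [dleni,cny,pjgqx] -> 9 lines: yuwzf rmzi elrw dleni cny pjgqx lqz ryi fgj
Hunk 3: at line 2 remove [dleni] add [wxmt,kfztl] -> 10 lines: yuwzf rmzi elrw wxmt kfztl cny pjgqx lqz ryi fgj
Hunk 4: at line 1 remove [rmzi] add [ulc,fzxsn,akiw] -> 12 lines: yuwzf ulc fzxsn akiw elrw wxmt kfztl cny pjgqx lqz ryi fgj
Final line 3: fzxsn

Answer: fzxsn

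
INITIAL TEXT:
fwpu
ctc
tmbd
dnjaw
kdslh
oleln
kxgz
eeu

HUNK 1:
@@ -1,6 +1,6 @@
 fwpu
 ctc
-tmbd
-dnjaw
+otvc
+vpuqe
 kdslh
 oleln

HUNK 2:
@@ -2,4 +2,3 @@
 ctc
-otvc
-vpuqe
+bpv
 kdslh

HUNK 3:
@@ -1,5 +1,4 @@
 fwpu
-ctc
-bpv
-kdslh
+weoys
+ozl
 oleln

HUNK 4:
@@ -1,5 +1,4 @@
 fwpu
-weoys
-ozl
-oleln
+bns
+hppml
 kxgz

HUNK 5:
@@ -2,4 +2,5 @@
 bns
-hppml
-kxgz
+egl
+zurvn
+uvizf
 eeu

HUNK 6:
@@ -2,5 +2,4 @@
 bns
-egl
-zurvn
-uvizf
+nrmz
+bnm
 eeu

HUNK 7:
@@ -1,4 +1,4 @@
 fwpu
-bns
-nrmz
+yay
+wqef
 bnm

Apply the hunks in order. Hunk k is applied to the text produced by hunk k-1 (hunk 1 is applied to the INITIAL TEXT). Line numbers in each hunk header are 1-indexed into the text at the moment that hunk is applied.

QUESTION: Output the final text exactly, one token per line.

Answer: fwpu
yay
wqef
bnm
eeu

Derivation:
Hunk 1: at line 1 remove [tmbd,dnjaw] add [otvc,vpuqe] -> 8 lines: fwpu ctc otvc vpuqe kdslh oleln kxgz eeu
Hunk 2: at line 2 remove [otvc,vpuqe] add [bpv] -> 7 lines: fwpu ctc bpv kdslh oleln kxgz eeu
Hunk 3: at line 1 remove [ctc,bpv,kdslh] add [weoys,ozl] -> 6 lines: fwpu weoys ozl oleln kxgz eeu
Hunk 4: at line 1 remove [weoys,ozl,oleln] add [bns,hppml] -> 5 lines: fwpu bns hppml kxgz eeu
Hunk 5: at line 2 remove [hppml,kxgz] add [egl,zurvn,uvizf] -> 6 lines: fwpu bns egl zurvn uvizf eeu
Hunk 6: at line 2 remove [egl,zurvn,uvizf] add [nrmz,bnm] -> 5 lines: fwpu bns nrmz bnm eeu
Hunk 7: at line 1 remove [bns,nrmz] add [yay,wqef] -> 5 lines: fwpu yay wqef bnm eeu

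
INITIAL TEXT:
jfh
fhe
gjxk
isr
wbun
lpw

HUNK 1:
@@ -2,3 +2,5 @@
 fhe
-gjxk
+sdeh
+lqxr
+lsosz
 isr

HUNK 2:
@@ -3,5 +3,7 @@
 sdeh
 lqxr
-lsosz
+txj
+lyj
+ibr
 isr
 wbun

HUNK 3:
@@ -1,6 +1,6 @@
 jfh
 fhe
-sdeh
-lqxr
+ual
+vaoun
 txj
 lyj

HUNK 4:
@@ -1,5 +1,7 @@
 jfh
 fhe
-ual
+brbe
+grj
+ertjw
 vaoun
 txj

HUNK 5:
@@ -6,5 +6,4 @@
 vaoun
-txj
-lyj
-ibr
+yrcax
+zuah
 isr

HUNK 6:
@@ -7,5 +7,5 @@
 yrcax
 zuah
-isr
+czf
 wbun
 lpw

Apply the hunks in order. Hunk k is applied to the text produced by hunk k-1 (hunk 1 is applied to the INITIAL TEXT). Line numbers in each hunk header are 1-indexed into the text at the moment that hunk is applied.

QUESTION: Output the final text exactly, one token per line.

Answer: jfh
fhe
brbe
grj
ertjw
vaoun
yrcax
zuah
czf
wbun
lpw

Derivation:
Hunk 1: at line 2 remove [gjxk] add [sdeh,lqxr,lsosz] -> 8 lines: jfh fhe sdeh lqxr lsosz isr wbun lpw
Hunk 2: at line 3 remove [lsosz] add [txj,lyj,ibr] -> 10 lines: jfh fhe sdeh lqxr txj lyj ibr isr wbun lpw
Hunk 3: at line 1 remove [sdeh,lqxr] add [ual,vaoun] -> 10 lines: jfh fhe ual vaoun txj lyj ibr isr wbun lpw
Hunk 4: at line 1 remove [ual] add [brbe,grj,ertjw] -> 12 lines: jfh fhe brbe grj ertjw vaoun txj lyj ibr isr wbun lpw
Hunk 5: at line 6 remove [txj,lyj,ibr] add [yrcax,zuah] -> 11 lines: jfh fhe brbe grj ertjw vaoun yrcax zuah isr wbun lpw
Hunk 6: at line 7 remove [isr] add [czf] -> 11 lines: jfh fhe brbe grj ertjw vaoun yrcax zuah czf wbun lpw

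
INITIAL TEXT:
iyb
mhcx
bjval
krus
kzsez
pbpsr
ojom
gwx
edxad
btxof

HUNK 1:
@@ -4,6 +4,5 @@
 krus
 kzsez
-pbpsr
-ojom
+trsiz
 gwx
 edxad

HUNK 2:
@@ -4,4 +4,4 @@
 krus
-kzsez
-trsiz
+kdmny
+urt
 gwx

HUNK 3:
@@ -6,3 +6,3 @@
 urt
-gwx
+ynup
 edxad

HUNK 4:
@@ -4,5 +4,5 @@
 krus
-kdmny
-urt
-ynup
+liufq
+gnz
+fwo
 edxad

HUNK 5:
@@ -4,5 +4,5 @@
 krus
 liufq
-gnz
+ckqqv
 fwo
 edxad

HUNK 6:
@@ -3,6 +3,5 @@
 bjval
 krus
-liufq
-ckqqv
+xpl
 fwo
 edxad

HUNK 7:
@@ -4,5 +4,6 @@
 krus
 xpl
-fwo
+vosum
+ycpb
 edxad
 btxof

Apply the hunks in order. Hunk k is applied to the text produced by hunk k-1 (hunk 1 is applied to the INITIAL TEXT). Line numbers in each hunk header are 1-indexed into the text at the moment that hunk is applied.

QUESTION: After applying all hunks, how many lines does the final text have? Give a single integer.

Answer: 9

Derivation:
Hunk 1: at line 4 remove [pbpsr,ojom] add [trsiz] -> 9 lines: iyb mhcx bjval krus kzsez trsiz gwx edxad btxof
Hunk 2: at line 4 remove [kzsez,trsiz] add [kdmny,urt] -> 9 lines: iyb mhcx bjval krus kdmny urt gwx edxad btxof
Hunk 3: at line 6 remove [gwx] add [ynup] -> 9 lines: iyb mhcx bjval krus kdmny urt ynup edxad btxof
Hunk 4: at line 4 remove [kdmny,urt,ynup] add [liufq,gnz,fwo] -> 9 lines: iyb mhcx bjval krus liufq gnz fwo edxad btxof
Hunk 5: at line 4 remove [gnz] add [ckqqv] -> 9 lines: iyb mhcx bjval krus liufq ckqqv fwo edxad btxof
Hunk 6: at line 3 remove [liufq,ckqqv] add [xpl] -> 8 lines: iyb mhcx bjval krus xpl fwo edxad btxof
Hunk 7: at line 4 remove [fwo] add [vosum,ycpb] -> 9 lines: iyb mhcx bjval krus xpl vosum ycpb edxad btxof
Final line count: 9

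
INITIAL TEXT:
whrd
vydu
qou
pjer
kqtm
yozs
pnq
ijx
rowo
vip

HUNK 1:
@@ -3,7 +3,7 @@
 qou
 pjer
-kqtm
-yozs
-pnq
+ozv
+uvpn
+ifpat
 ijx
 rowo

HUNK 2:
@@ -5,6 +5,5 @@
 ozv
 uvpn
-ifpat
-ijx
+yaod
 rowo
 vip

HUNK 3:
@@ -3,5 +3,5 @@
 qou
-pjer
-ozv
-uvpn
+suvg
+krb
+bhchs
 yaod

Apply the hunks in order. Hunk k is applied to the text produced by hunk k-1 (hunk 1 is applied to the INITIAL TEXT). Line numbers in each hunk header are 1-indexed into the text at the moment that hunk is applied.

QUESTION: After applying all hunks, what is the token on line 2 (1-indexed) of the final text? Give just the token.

Answer: vydu

Derivation:
Hunk 1: at line 3 remove [kqtm,yozs,pnq] add [ozv,uvpn,ifpat] -> 10 lines: whrd vydu qou pjer ozv uvpn ifpat ijx rowo vip
Hunk 2: at line 5 remove [ifpat,ijx] add [yaod] -> 9 lines: whrd vydu qou pjer ozv uvpn yaod rowo vip
Hunk 3: at line 3 remove [pjer,ozv,uvpn] add [suvg,krb,bhchs] -> 9 lines: whrd vydu qou suvg krb bhchs yaod rowo vip
Final line 2: vydu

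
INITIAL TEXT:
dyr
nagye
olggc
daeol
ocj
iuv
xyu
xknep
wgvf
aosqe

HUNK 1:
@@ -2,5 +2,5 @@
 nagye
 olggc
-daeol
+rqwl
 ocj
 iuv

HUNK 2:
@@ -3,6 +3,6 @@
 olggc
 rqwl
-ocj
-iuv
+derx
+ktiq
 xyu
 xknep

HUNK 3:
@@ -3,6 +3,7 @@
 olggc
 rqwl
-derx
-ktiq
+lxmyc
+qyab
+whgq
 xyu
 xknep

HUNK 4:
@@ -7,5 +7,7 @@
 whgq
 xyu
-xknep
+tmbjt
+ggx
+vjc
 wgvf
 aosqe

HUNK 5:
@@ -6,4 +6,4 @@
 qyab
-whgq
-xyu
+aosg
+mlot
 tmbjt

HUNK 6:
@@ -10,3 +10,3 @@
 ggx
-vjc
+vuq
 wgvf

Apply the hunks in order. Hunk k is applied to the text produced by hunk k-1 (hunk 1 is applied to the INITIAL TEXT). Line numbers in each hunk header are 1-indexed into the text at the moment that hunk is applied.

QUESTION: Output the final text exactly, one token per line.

Answer: dyr
nagye
olggc
rqwl
lxmyc
qyab
aosg
mlot
tmbjt
ggx
vuq
wgvf
aosqe

Derivation:
Hunk 1: at line 2 remove [daeol] add [rqwl] -> 10 lines: dyr nagye olggc rqwl ocj iuv xyu xknep wgvf aosqe
Hunk 2: at line 3 remove [ocj,iuv] add [derx,ktiq] -> 10 lines: dyr nagye olggc rqwl derx ktiq xyu xknep wgvf aosqe
Hunk 3: at line 3 remove [derx,ktiq] add [lxmyc,qyab,whgq] -> 11 lines: dyr nagye olggc rqwl lxmyc qyab whgq xyu xknep wgvf aosqe
Hunk 4: at line 7 remove [xknep] add [tmbjt,ggx,vjc] -> 13 lines: dyr nagye olggc rqwl lxmyc qyab whgq xyu tmbjt ggx vjc wgvf aosqe
Hunk 5: at line 6 remove [whgq,xyu] add [aosg,mlot] -> 13 lines: dyr nagye olggc rqwl lxmyc qyab aosg mlot tmbjt ggx vjc wgvf aosqe
Hunk 6: at line 10 remove [vjc] add [vuq] -> 13 lines: dyr nagye olggc rqwl lxmyc qyab aosg mlot tmbjt ggx vuq wgvf aosqe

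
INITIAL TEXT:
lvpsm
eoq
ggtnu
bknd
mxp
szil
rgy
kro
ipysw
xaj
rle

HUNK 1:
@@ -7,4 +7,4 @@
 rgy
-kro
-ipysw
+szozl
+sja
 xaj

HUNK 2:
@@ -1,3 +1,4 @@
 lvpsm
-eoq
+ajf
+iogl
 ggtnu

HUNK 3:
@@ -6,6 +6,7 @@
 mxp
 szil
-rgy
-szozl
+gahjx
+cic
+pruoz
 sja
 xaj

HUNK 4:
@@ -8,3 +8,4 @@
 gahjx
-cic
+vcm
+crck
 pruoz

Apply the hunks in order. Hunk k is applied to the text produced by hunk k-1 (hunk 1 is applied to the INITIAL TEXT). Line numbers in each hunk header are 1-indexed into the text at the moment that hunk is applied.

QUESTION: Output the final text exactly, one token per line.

Hunk 1: at line 7 remove [kro,ipysw] add [szozl,sja] -> 11 lines: lvpsm eoq ggtnu bknd mxp szil rgy szozl sja xaj rle
Hunk 2: at line 1 remove [eoq] add [ajf,iogl] -> 12 lines: lvpsm ajf iogl ggtnu bknd mxp szil rgy szozl sja xaj rle
Hunk 3: at line 6 remove [rgy,szozl] add [gahjx,cic,pruoz] -> 13 lines: lvpsm ajf iogl ggtnu bknd mxp szil gahjx cic pruoz sja xaj rle
Hunk 4: at line 8 remove [cic] add [vcm,crck] -> 14 lines: lvpsm ajf iogl ggtnu bknd mxp szil gahjx vcm crck pruoz sja xaj rle

Answer: lvpsm
ajf
iogl
ggtnu
bknd
mxp
szil
gahjx
vcm
crck
pruoz
sja
xaj
rle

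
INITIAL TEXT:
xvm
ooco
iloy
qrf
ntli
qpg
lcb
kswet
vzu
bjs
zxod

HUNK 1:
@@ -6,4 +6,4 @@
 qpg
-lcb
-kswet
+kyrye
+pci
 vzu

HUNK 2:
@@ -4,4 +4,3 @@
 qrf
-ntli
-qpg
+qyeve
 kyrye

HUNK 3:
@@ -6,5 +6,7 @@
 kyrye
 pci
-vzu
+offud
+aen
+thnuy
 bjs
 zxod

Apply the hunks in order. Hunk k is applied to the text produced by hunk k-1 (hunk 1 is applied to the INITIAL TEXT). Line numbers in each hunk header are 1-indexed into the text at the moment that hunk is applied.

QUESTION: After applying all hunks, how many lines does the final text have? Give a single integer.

Hunk 1: at line 6 remove [lcb,kswet] add [kyrye,pci] -> 11 lines: xvm ooco iloy qrf ntli qpg kyrye pci vzu bjs zxod
Hunk 2: at line 4 remove [ntli,qpg] add [qyeve] -> 10 lines: xvm ooco iloy qrf qyeve kyrye pci vzu bjs zxod
Hunk 3: at line 6 remove [vzu] add [offud,aen,thnuy] -> 12 lines: xvm ooco iloy qrf qyeve kyrye pci offud aen thnuy bjs zxod
Final line count: 12

Answer: 12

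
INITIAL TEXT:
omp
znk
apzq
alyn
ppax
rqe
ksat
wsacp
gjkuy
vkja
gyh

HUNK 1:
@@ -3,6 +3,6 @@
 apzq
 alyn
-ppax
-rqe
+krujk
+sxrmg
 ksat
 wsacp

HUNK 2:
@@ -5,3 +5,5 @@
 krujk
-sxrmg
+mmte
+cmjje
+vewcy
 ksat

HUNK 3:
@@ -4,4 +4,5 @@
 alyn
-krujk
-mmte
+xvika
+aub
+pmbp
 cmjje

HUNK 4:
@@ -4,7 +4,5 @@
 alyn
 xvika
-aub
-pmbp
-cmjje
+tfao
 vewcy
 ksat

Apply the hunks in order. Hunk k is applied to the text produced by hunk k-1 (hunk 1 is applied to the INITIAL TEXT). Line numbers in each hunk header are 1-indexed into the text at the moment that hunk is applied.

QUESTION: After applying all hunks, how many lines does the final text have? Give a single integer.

Hunk 1: at line 3 remove [ppax,rqe] add [krujk,sxrmg] -> 11 lines: omp znk apzq alyn krujk sxrmg ksat wsacp gjkuy vkja gyh
Hunk 2: at line 5 remove [sxrmg] add [mmte,cmjje,vewcy] -> 13 lines: omp znk apzq alyn krujk mmte cmjje vewcy ksat wsacp gjkuy vkja gyh
Hunk 3: at line 4 remove [krujk,mmte] add [xvika,aub,pmbp] -> 14 lines: omp znk apzq alyn xvika aub pmbp cmjje vewcy ksat wsacp gjkuy vkja gyh
Hunk 4: at line 4 remove [aub,pmbp,cmjje] add [tfao] -> 12 lines: omp znk apzq alyn xvika tfao vewcy ksat wsacp gjkuy vkja gyh
Final line count: 12

Answer: 12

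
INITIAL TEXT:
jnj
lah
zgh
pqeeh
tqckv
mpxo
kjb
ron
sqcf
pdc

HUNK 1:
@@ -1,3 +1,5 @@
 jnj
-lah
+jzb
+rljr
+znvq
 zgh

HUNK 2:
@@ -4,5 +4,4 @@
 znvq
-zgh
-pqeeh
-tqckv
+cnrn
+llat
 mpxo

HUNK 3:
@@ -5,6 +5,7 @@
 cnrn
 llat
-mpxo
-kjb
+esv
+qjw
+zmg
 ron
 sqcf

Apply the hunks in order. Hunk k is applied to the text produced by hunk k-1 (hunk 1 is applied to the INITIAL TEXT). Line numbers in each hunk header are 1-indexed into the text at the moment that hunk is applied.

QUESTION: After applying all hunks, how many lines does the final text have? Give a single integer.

Hunk 1: at line 1 remove [lah] add [jzb,rljr,znvq] -> 12 lines: jnj jzb rljr znvq zgh pqeeh tqckv mpxo kjb ron sqcf pdc
Hunk 2: at line 4 remove [zgh,pqeeh,tqckv] add [cnrn,llat] -> 11 lines: jnj jzb rljr znvq cnrn llat mpxo kjb ron sqcf pdc
Hunk 3: at line 5 remove [mpxo,kjb] add [esv,qjw,zmg] -> 12 lines: jnj jzb rljr znvq cnrn llat esv qjw zmg ron sqcf pdc
Final line count: 12

Answer: 12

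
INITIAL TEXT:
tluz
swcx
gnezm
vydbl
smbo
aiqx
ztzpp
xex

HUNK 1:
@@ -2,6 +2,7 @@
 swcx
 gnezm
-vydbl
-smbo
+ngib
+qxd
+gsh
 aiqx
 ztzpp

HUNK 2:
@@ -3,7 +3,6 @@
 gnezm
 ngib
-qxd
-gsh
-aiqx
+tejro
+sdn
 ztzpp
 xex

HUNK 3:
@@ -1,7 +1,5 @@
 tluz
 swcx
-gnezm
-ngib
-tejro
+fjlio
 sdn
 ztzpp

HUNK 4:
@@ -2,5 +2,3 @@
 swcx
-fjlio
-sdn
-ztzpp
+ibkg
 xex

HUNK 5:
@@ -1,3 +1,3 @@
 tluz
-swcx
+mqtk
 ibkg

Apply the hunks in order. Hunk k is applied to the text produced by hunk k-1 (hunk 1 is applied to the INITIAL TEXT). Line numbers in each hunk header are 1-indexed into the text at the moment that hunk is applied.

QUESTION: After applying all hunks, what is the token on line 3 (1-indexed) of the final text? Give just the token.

Answer: ibkg

Derivation:
Hunk 1: at line 2 remove [vydbl,smbo] add [ngib,qxd,gsh] -> 9 lines: tluz swcx gnezm ngib qxd gsh aiqx ztzpp xex
Hunk 2: at line 3 remove [qxd,gsh,aiqx] add [tejro,sdn] -> 8 lines: tluz swcx gnezm ngib tejro sdn ztzpp xex
Hunk 3: at line 1 remove [gnezm,ngib,tejro] add [fjlio] -> 6 lines: tluz swcx fjlio sdn ztzpp xex
Hunk 4: at line 2 remove [fjlio,sdn,ztzpp] add [ibkg] -> 4 lines: tluz swcx ibkg xex
Hunk 5: at line 1 remove [swcx] add [mqtk] -> 4 lines: tluz mqtk ibkg xex
Final line 3: ibkg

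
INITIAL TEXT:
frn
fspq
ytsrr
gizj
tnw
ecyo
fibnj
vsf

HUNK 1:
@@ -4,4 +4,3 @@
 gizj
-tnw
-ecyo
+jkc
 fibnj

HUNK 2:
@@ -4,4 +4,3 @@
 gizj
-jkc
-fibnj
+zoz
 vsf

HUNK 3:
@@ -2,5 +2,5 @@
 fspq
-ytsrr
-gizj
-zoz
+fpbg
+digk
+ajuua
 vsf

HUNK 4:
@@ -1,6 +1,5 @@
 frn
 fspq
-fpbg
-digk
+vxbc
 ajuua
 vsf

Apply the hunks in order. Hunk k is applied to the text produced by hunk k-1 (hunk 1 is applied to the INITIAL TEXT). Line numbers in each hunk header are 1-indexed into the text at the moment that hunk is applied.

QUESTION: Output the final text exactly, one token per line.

Hunk 1: at line 4 remove [tnw,ecyo] add [jkc] -> 7 lines: frn fspq ytsrr gizj jkc fibnj vsf
Hunk 2: at line 4 remove [jkc,fibnj] add [zoz] -> 6 lines: frn fspq ytsrr gizj zoz vsf
Hunk 3: at line 2 remove [ytsrr,gizj,zoz] add [fpbg,digk,ajuua] -> 6 lines: frn fspq fpbg digk ajuua vsf
Hunk 4: at line 1 remove [fpbg,digk] add [vxbc] -> 5 lines: frn fspq vxbc ajuua vsf

Answer: frn
fspq
vxbc
ajuua
vsf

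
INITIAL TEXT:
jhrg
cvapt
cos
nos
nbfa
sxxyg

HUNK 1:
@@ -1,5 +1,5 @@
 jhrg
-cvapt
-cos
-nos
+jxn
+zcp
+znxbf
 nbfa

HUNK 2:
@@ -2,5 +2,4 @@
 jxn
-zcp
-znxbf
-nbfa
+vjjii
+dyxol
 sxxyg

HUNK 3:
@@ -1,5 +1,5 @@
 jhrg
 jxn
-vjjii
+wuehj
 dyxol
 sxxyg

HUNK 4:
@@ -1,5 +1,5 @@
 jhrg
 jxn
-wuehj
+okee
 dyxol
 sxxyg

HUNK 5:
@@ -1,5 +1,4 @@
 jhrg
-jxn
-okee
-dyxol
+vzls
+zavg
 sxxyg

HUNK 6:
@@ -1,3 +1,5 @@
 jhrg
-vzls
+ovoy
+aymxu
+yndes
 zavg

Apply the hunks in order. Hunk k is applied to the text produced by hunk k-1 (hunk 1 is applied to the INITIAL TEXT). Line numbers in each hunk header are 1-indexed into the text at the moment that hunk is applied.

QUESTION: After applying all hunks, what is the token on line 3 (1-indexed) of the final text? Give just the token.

Hunk 1: at line 1 remove [cvapt,cos,nos] add [jxn,zcp,znxbf] -> 6 lines: jhrg jxn zcp znxbf nbfa sxxyg
Hunk 2: at line 2 remove [zcp,znxbf,nbfa] add [vjjii,dyxol] -> 5 lines: jhrg jxn vjjii dyxol sxxyg
Hunk 3: at line 1 remove [vjjii] add [wuehj] -> 5 lines: jhrg jxn wuehj dyxol sxxyg
Hunk 4: at line 1 remove [wuehj] add [okee] -> 5 lines: jhrg jxn okee dyxol sxxyg
Hunk 5: at line 1 remove [jxn,okee,dyxol] add [vzls,zavg] -> 4 lines: jhrg vzls zavg sxxyg
Hunk 6: at line 1 remove [vzls] add [ovoy,aymxu,yndes] -> 6 lines: jhrg ovoy aymxu yndes zavg sxxyg
Final line 3: aymxu

Answer: aymxu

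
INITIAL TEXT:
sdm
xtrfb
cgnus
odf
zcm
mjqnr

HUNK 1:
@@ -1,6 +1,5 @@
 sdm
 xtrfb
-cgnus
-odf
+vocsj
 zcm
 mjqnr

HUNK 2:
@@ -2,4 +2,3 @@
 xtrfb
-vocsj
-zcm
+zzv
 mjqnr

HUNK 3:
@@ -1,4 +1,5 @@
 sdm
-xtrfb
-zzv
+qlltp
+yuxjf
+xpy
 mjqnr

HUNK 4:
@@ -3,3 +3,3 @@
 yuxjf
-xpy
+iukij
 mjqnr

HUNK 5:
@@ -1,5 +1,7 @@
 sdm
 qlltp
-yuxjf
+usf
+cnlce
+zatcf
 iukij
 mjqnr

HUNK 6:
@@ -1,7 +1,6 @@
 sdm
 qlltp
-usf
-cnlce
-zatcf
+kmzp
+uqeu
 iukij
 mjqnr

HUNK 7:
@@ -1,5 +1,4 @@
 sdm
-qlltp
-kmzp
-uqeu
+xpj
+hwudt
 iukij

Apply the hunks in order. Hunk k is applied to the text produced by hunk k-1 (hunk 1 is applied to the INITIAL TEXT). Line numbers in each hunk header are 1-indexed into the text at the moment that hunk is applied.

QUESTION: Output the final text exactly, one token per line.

Hunk 1: at line 1 remove [cgnus,odf] add [vocsj] -> 5 lines: sdm xtrfb vocsj zcm mjqnr
Hunk 2: at line 2 remove [vocsj,zcm] add [zzv] -> 4 lines: sdm xtrfb zzv mjqnr
Hunk 3: at line 1 remove [xtrfb,zzv] add [qlltp,yuxjf,xpy] -> 5 lines: sdm qlltp yuxjf xpy mjqnr
Hunk 4: at line 3 remove [xpy] add [iukij] -> 5 lines: sdm qlltp yuxjf iukij mjqnr
Hunk 5: at line 1 remove [yuxjf] add [usf,cnlce,zatcf] -> 7 lines: sdm qlltp usf cnlce zatcf iukij mjqnr
Hunk 6: at line 1 remove [usf,cnlce,zatcf] add [kmzp,uqeu] -> 6 lines: sdm qlltp kmzp uqeu iukij mjqnr
Hunk 7: at line 1 remove [qlltp,kmzp,uqeu] add [xpj,hwudt] -> 5 lines: sdm xpj hwudt iukij mjqnr

Answer: sdm
xpj
hwudt
iukij
mjqnr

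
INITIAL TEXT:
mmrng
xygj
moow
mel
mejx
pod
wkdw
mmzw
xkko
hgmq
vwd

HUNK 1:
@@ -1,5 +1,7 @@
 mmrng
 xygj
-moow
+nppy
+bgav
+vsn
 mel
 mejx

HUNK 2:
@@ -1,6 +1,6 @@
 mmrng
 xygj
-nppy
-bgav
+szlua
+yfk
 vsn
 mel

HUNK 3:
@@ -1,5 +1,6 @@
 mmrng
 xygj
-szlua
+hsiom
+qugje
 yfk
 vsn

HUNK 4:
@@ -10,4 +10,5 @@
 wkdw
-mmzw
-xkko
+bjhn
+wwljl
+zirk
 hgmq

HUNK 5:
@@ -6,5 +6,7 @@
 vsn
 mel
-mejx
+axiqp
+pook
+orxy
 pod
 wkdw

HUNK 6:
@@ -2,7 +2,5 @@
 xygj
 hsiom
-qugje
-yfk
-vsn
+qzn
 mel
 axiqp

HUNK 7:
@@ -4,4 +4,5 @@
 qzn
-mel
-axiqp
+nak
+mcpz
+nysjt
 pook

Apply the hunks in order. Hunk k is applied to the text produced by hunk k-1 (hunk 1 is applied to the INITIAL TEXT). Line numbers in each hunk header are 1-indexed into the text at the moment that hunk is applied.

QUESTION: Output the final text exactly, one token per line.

Hunk 1: at line 1 remove [moow] add [nppy,bgav,vsn] -> 13 lines: mmrng xygj nppy bgav vsn mel mejx pod wkdw mmzw xkko hgmq vwd
Hunk 2: at line 1 remove [nppy,bgav] add [szlua,yfk] -> 13 lines: mmrng xygj szlua yfk vsn mel mejx pod wkdw mmzw xkko hgmq vwd
Hunk 3: at line 1 remove [szlua] add [hsiom,qugje] -> 14 lines: mmrng xygj hsiom qugje yfk vsn mel mejx pod wkdw mmzw xkko hgmq vwd
Hunk 4: at line 10 remove [mmzw,xkko] add [bjhn,wwljl,zirk] -> 15 lines: mmrng xygj hsiom qugje yfk vsn mel mejx pod wkdw bjhn wwljl zirk hgmq vwd
Hunk 5: at line 6 remove [mejx] add [axiqp,pook,orxy] -> 17 lines: mmrng xygj hsiom qugje yfk vsn mel axiqp pook orxy pod wkdw bjhn wwljl zirk hgmq vwd
Hunk 6: at line 2 remove [qugje,yfk,vsn] add [qzn] -> 15 lines: mmrng xygj hsiom qzn mel axiqp pook orxy pod wkdw bjhn wwljl zirk hgmq vwd
Hunk 7: at line 4 remove [mel,axiqp] add [nak,mcpz,nysjt] -> 16 lines: mmrng xygj hsiom qzn nak mcpz nysjt pook orxy pod wkdw bjhn wwljl zirk hgmq vwd

Answer: mmrng
xygj
hsiom
qzn
nak
mcpz
nysjt
pook
orxy
pod
wkdw
bjhn
wwljl
zirk
hgmq
vwd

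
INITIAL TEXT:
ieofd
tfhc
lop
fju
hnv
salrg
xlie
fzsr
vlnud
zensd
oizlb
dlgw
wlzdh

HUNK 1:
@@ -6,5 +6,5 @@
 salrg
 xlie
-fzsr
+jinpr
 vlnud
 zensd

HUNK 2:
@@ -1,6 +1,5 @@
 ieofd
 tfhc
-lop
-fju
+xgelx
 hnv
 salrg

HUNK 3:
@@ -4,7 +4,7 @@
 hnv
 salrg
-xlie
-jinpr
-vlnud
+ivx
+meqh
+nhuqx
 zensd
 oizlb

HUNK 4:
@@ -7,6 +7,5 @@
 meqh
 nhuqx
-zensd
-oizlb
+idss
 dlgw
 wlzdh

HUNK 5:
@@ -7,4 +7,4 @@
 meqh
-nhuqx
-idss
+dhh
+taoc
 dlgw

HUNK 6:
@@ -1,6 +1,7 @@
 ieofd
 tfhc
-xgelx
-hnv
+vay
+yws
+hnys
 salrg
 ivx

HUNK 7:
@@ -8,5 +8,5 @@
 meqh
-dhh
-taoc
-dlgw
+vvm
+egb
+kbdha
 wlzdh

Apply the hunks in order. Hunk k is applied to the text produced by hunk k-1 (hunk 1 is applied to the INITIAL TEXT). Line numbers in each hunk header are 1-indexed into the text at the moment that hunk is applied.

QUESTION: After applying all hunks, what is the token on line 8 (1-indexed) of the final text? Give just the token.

Hunk 1: at line 6 remove [fzsr] add [jinpr] -> 13 lines: ieofd tfhc lop fju hnv salrg xlie jinpr vlnud zensd oizlb dlgw wlzdh
Hunk 2: at line 1 remove [lop,fju] add [xgelx] -> 12 lines: ieofd tfhc xgelx hnv salrg xlie jinpr vlnud zensd oizlb dlgw wlzdh
Hunk 3: at line 4 remove [xlie,jinpr,vlnud] add [ivx,meqh,nhuqx] -> 12 lines: ieofd tfhc xgelx hnv salrg ivx meqh nhuqx zensd oizlb dlgw wlzdh
Hunk 4: at line 7 remove [zensd,oizlb] add [idss] -> 11 lines: ieofd tfhc xgelx hnv salrg ivx meqh nhuqx idss dlgw wlzdh
Hunk 5: at line 7 remove [nhuqx,idss] add [dhh,taoc] -> 11 lines: ieofd tfhc xgelx hnv salrg ivx meqh dhh taoc dlgw wlzdh
Hunk 6: at line 1 remove [xgelx,hnv] add [vay,yws,hnys] -> 12 lines: ieofd tfhc vay yws hnys salrg ivx meqh dhh taoc dlgw wlzdh
Hunk 7: at line 8 remove [dhh,taoc,dlgw] add [vvm,egb,kbdha] -> 12 lines: ieofd tfhc vay yws hnys salrg ivx meqh vvm egb kbdha wlzdh
Final line 8: meqh

Answer: meqh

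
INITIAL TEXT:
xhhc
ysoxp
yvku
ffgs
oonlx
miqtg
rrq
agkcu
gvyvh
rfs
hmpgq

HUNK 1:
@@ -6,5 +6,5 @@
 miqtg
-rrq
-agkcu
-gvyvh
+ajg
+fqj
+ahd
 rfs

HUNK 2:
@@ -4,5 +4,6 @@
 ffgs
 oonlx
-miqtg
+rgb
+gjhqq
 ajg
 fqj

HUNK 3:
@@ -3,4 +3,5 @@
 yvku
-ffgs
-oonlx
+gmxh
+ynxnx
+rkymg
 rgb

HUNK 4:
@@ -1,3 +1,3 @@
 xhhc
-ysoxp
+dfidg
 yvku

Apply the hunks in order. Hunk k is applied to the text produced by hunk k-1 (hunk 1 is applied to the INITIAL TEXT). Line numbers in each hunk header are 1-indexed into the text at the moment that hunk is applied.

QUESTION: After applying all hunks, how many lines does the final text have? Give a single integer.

Answer: 13

Derivation:
Hunk 1: at line 6 remove [rrq,agkcu,gvyvh] add [ajg,fqj,ahd] -> 11 lines: xhhc ysoxp yvku ffgs oonlx miqtg ajg fqj ahd rfs hmpgq
Hunk 2: at line 4 remove [miqtg] add [rgb,gjhqq] -> 12 lines: xhhc ysoxp yvku ffgs oonlx rgb gjhqq ajg fqj ahd rfs hmpgq
Hunk 3: at line 3 remove [ffgs,oonlx] add [gmxh,ynxnx,rkymg] -> 13 lines: xhhc ysoxp yvku gmxh ynxnx rkymg rgb gjhqq ajg fqj ahd rfs hmpgq
Hunk 4: at line 1 remove [ysoxp] add [dfidg] -> 13 lines: xhhc dfidg yvku gmxh ynxnx rkymg rgb gjhqq ajg fqj ahd rfs hmpgq
Final line count: 13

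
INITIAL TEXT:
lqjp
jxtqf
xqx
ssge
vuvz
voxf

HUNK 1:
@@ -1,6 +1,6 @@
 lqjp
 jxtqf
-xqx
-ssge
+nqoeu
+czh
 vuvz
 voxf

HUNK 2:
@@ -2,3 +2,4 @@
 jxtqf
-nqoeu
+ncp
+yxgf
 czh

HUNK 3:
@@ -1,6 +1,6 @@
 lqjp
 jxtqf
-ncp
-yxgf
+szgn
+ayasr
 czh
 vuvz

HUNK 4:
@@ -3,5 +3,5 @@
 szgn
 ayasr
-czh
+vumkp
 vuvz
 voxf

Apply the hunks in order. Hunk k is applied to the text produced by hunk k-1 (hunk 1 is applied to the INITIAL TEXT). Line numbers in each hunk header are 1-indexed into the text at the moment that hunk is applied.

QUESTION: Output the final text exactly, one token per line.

Answer: lqjp
jxtqf
szgn
ayasr
vumkp
vuvz
voxf

Derivation:
Hunk 1: at line 1 remove [xqx,ssge] add [nqoeu,czh] -> 6 lines: lqjp jxtqf nqoeu czh vuvz voxf
Hunk 2: at line 2 remove [nqoeu] add [ncp,yxgf] -> 7 lines: lqjp jxtqf ncp yxgf czh vuvz voxf
Hunk 3: at line 1 remove [ncp,yxgf] add [szgn,ayasr] -> 7 lines: lqjp jxtqf szgn ayasr czh vuvz voxf
Hunk 4: at line 3 remove [czh] add [vumkp] -> 7 lines: lqjp jxtqf szgn ayasr vumkp vuvz voxf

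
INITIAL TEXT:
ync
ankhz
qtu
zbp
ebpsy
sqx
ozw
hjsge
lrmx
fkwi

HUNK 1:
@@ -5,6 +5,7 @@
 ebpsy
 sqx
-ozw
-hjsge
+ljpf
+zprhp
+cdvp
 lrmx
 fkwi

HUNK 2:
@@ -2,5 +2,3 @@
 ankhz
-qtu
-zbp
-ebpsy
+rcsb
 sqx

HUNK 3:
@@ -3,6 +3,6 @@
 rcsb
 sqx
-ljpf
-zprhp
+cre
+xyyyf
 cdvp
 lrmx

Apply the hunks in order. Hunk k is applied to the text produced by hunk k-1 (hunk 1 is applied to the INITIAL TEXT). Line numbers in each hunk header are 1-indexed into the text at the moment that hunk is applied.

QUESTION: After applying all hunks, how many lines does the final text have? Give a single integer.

Hunk 1: at line 5 remove [ozw,hjsge] add [ljpf,zprhp,cdvp] -> 11 lines: ync ankhz qtu zbp ebpsy sqx ljpf zprhp cdvp lrmx fkwi
Hunk 2: at line 2 remove [qtu,zbp,ebpsy] add [rcsb] -> 9 lines: ync ankhz rcsb sqx ljpf zprhp cdvp lrmx fkwi
Hunk 3: at line 3 remove [ljpf,zprhp] add [cre,xyyyf] -> 9 lines: ync ankhz rcsb sqx cre xyyyf cdvp lrmx fkwi
Final line count: 9

Answer: 9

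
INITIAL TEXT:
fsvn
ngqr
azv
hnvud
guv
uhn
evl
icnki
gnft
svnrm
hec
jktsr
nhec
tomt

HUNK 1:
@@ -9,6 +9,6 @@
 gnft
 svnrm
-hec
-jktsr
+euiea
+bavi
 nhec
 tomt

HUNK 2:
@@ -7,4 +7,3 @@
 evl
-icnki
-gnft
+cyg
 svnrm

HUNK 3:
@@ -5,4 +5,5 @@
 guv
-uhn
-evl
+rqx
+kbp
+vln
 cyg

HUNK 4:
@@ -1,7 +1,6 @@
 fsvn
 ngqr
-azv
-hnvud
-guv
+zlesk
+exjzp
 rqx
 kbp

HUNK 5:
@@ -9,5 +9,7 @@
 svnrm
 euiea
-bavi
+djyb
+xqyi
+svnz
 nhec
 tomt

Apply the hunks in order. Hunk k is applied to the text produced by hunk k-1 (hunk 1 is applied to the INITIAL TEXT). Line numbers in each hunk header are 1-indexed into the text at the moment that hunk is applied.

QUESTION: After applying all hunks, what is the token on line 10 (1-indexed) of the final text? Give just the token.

Answer: euiea

Derivation:
Hunk 1: at line 9 remove [hec,jktsr] add [euiea,bavi] -> 14 lines: fsvn ngqr azv hnvud guv uhn evl icnki gnft svnrm euiea bavi nhec tomt
Hunk 2: at line 7 remove [icnki,gnft] add [cyg] -> 13 lines: fsvn ngqr azv hnvud guv uhn evl cyg svnrm euiea bavi nhec tomt
Hunk 3: at line 5 remove [uhn,evl] add [rqx,kbp,vln] -> 14 lines: fsvn ngqr azv hnvud guv rqx kbp vln cyg svnrm euiea bavi nhec tomt
Hunk 4: at line 1 remove [azv,hnvud,guv] add [zlesk,exjzp] -> 13 lines: fsvn ngqr zlesk exjzp rqx kbp vln cyg svnrm euiea bavi nhec tomt
Hunk 5: at line 9 remove [bavi] add [djyb,xqyi,svnz] -> 15 lines: fsvn ngqr zlesk exjzp rqx kbp vln cyg svnrm euiea djyb xqyi svnz nhec tomt
Final line 10: euiea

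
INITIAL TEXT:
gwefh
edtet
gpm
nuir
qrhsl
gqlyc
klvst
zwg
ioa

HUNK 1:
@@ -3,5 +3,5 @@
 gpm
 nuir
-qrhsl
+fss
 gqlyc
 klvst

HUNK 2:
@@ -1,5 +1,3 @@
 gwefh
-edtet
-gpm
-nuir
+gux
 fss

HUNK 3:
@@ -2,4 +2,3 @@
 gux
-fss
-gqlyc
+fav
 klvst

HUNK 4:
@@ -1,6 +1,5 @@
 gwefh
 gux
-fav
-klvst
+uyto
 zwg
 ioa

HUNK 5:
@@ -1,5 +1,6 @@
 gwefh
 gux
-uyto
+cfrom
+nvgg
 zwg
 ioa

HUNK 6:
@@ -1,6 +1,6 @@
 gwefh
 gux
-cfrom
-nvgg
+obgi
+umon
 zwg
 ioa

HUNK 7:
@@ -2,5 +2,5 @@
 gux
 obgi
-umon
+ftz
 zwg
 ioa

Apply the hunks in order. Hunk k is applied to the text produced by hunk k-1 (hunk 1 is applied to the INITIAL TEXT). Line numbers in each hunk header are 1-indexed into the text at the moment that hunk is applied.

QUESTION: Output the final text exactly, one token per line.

Hunk 1: at line 3 remove [qrhsl] add [fss] -> 9 lines: gwefh edtet gpm nuir fss gqlyc klvst zwg ioa
Hunk 2: at line 1 remove [edtet,gpm,nuir] add [gux] -> 7 lines: gwefh gux fss gqlyc klvst zwg ioa
Hunk 3: at line 2 remove [fss,gqlyc] add [fav] -> 6 lines: gwefh gux fav klvst zwg ioa
Hunk 4: at line 1 remove [fav,klvst] add [uyto] -> 5 lines: gwefh gux uyto zwg ioa
Hunk 5: at line 1 remove [uyto] add [cfrom,nvgg] -> 6 lines: gwefh gux cfrom nvgg zwg ioa
Hunk 6: at line 1 remove [cfrom,nvgg] add [obgi,umon] -> 6 lines: gwefh gux obgi umon zwg ioa
Hunk 7: at line 2 remove [umon] add [ftz] -> 6 lines: gwefh gux obgi ftz zwg ioa

Answer: gwefh
gux
obgi
ftz
zwg
ioa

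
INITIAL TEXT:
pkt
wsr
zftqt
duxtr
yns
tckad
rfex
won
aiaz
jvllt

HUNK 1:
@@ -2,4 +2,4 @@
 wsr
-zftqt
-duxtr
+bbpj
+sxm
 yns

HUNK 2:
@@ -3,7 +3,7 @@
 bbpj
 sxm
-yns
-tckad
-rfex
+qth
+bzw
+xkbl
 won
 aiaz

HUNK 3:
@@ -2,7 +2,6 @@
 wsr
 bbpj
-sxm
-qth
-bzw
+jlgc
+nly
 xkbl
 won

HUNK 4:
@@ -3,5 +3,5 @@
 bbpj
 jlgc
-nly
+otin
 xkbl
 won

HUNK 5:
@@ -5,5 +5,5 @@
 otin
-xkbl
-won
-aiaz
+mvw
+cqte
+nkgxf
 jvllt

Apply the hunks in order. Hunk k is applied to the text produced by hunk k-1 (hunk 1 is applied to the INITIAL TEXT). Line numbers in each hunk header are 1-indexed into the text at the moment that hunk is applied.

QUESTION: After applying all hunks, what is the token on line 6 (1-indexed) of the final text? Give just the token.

Answer: mvw

Derivation:
Hunk 1: at line 2 remove [zftqt,duxtr] add [bbpj,sxm] -> 10 lines: pkt wsr bbpj sxm yns tckad rfex won aiaz jvllt
Hunk 2: at line 3 remove [yns,tckad,rfex] add [qth,bzw,xkbl] -> 10 lines: pkt wsr bbpj sxm qth bzw xkbl won aiaz jvllt
Hunk 3: at line 2 remove [sxm,qth,bzw] add [jlgc,nly] -> 9 lines: pkt wsr bbpj jlgc nly xkbl won aiaz jvllt
Hunk 4: at line 3 remove [nly] add [otin] -> 9 lines: pkt wsr bbpj jlgc otin xkbl won aiaz jvllt
Hunk 5: at line 5 remove [xkbl,won,aiaz] add [mvw,cqte,nkgxf] -> 9 lines: pkt wsr bbpj jlgc otin mvw cqte nkgxf jvllt
Final line 6: mvw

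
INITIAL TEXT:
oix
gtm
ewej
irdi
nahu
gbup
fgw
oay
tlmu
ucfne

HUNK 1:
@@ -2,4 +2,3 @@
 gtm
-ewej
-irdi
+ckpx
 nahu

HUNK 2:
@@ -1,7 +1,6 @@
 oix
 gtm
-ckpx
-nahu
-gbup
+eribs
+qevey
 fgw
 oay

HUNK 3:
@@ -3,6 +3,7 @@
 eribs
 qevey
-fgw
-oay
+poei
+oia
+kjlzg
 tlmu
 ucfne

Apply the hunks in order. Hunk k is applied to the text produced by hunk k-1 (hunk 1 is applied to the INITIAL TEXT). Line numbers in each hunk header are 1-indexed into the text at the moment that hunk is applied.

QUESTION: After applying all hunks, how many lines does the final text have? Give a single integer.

Hunk 1: at line 2 remove [ewej,irdi] add [ckpx] -> 9 lines: oix gtm ckpx nahu gbup fgw oay tlmu ucfne
Hunk 2: at line 1 remove [ckpx,nahu,gbup] add [eribs,qevey] -> 8 lines: oix gtm eribs qevey fgw oay tlmu ucfne
Hunk 3: at line 3 remove [fgw,oay] add [poei,oia,kjlzg] -> 9 lines: oix gtm eribs qevey poei oia kjlzg tlmu ucfne
Final line count: 9

Answer: 9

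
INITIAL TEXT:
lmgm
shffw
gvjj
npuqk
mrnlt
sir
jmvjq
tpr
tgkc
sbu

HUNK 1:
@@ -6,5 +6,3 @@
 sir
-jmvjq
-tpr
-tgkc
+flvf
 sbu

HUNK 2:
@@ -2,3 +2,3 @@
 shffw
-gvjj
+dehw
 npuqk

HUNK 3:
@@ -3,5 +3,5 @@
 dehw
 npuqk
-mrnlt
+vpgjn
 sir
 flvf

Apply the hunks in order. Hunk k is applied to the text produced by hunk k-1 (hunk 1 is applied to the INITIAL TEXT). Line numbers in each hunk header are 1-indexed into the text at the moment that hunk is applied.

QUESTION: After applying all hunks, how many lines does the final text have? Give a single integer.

Answer: 8

Derivation:
Hunk 1: at line 6 remove [jmvjq,tpr,tgkc] add [flvf] -> 8 lines: lmgm shffw gvjj npuqk mrnlt sir flvf sbu
Hunk 2: at line 2 remove [gvjj] add [dehw] -> 8 lines: lmgm shffw dehw npuqk mrnlt sir flvf sbu
Hunk 3: at line 3 remove [mrnlt] add [vpgjn] -> 8 lines: lmgm shffw dehw npuqk vpgjn sir flvf sbu
Final line count: 8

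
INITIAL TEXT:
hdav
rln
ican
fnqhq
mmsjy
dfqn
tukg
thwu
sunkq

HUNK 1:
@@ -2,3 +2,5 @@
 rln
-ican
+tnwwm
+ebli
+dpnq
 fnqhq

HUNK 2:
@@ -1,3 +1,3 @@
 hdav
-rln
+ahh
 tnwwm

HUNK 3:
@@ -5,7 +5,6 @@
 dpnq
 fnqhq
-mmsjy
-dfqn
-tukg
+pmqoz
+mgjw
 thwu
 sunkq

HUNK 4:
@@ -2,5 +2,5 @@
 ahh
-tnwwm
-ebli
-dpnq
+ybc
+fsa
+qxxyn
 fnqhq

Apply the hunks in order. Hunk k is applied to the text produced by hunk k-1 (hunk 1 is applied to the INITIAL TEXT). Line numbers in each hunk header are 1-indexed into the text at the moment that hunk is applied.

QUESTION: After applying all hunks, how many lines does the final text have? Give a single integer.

Hunk 1: at line 2 remove [ican] add [tnwwm,ebli,dpnq] -> 11 lines: hdav rln tnwwm ebli dpnq fnqhq mmsjy dfqn tukg thwu sunkq
Hunk 2: at line 1 remove [rln] add [ahh] -> 11 lines: hdav ahh tnwwm ebli dpnq fnqhq mmsjy dfqn tukg thwu sunkq
Hunk 3: at line 5 remove [mmsjy,dfqn,tukg] add [pmqoz,mgjw] -> 10 lines: hdav ahh tnwwm ebli dpnq fnqhq pmqoz mgjw thwu sunkq
Hunk 4: at line 2 remove [tnwwm,ebli,dpnq] add [ybc,fsa,qxxyn] -> 10 lines: hdav ahh ybc fsa qxxyn fnqhq pmqoz mgjw thwu sunkq
Final line count: 10

Answer: 10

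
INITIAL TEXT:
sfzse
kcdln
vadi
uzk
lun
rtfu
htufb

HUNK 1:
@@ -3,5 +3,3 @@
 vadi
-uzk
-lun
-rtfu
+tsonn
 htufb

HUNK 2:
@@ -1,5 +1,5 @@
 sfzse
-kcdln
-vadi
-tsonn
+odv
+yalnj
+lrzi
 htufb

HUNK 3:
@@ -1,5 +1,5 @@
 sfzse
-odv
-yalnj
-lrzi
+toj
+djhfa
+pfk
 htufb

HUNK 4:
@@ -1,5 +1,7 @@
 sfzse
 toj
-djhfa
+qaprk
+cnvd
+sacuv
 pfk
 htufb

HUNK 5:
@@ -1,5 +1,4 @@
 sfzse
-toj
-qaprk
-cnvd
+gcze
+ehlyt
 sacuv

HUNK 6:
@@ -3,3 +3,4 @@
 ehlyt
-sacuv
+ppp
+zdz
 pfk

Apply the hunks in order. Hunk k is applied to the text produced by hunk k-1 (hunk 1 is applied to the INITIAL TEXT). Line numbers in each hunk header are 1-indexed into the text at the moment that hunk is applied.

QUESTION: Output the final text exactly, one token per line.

Hunk 1: at line 3 remove [uzk,lun,rtfu] add [tsonn] -> 5 lines: sfzse kcdln vadi tsonn htufb
Hunk 2: at line 1 remove [kcdln,vadi,tsonn] add [odv,yalnj,lrzi] -> 5 lines: sfzse odv yalnj lrzi htufb
Hunk 3: at line 1 remove [odv,yalnj,lrzi] add [toj,djhfa,pfk] -> 5 lines: sfzse toj djhfa pfk htufb
Hunk 4: at line 1 remove [djhfa] add [qaprk,cnvd,sacuv] -> 7 lines: sfzse toj qaprk cnvd sacuv pfk htufb
Hunk 5: at line 1 remove [toj,qaprk,cnvd] add [gcze,ehlyt] -> 6 lines: sfzse gcze ehlyt sacuv pfk htufb
Hunk 6: at line 3 remove [sacuv] add [ppp,zdz] -> 7 lines: sfzse gcze ehlyt ppp zdz pfk htufb

Answer: sfzse
gcze
ehlyt
ppp
zdz
pfk
htufb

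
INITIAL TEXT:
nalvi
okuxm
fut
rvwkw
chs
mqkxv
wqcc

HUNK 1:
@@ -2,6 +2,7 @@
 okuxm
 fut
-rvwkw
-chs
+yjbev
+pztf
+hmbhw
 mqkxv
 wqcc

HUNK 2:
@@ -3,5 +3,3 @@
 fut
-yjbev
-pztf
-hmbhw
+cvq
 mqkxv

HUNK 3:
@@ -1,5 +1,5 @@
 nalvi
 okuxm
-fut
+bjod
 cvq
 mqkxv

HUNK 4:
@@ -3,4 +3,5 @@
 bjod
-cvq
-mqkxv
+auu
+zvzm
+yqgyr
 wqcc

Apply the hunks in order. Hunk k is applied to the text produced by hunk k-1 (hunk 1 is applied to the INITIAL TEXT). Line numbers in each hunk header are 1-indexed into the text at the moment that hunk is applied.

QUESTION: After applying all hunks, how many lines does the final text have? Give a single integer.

Answer: 7

Derivation:
Hunk 1: at line 2 remove [rvwkw,chs] add [yjbev,pztf,hmbhw] -> 8 lines: nalvi okuxm fut yjbev pztf hmbhw mqkxv wqcc
Hunk 2: at line 3 remove [yjbev,pztf,hmbhw] add [cvq] -> 6 lines: nalvi okuxm fut cvq mqkxv wqcc
Hunk 3: at line 1 remove [fut] add [bjod] -> 6 lines: nalvi okuxm bjod cvq mqkxv wqcc
Hunk 4: at line 3 remove [cvq,mqkxv] add [auu,zvzm,yqgyr] -> 7 lines: nalvi okuxm bjod auu zvzm yqgyr wqcc
Final line count: 7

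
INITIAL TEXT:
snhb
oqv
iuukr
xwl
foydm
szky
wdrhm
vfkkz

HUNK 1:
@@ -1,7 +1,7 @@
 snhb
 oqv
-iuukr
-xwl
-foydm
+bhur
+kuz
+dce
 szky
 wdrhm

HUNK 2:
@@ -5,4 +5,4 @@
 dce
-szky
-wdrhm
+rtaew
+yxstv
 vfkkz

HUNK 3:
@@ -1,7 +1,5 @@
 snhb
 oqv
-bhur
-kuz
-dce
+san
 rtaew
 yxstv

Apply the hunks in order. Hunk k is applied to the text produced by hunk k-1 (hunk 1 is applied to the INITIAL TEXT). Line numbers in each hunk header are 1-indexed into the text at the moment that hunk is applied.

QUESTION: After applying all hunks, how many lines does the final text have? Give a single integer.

Answer: 6

Derivation:
Hunk 1: at line 1 remove [iuukr,xwl,foydm] add [bhur,kuz,dce] -> 8 lines: snhb oqv bhur kuz dce szky wdrhm vfkkz
Hunk 2: at line 5 remove [szky,wdrhm] add [rtaew,yxstv] -> 8 lines: snhb oqv bhur kuz dce rtaew yxstv vfkkz
Hunk 3: at line 1 remove [bhur,kuz,dce] add [san] -> 6 lines: snhb oqv san rtaew yxstv vfkkz
Final line count: 6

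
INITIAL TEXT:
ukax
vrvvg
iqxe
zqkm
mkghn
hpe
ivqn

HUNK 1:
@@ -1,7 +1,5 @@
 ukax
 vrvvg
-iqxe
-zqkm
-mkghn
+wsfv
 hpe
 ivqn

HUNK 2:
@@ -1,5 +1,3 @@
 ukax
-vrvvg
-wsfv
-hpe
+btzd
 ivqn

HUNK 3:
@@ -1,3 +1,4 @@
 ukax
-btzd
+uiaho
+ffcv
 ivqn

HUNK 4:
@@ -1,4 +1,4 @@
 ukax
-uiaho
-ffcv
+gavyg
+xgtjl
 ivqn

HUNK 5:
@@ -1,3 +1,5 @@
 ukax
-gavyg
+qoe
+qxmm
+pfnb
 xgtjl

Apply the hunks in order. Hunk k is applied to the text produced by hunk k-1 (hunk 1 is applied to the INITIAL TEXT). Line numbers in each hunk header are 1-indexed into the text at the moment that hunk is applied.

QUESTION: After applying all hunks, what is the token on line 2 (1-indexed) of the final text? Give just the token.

Hunk 1: at line 1 remove [iqxe,zqkm,mkghn] add [wsfv] -> 5 lines: ukax vrvvg wsfv hpe ivqn
Hunk 2: at line 1 remove [vrvvg,wsfv,hpe] add [btzd] -> 3 lines: ukax btzd ivqn
Hunk 3: at line 1 remove [btzd] add [uiaho,ffcv] -> 4 lines: ukax uiaho ffcv ivqn
Hunk 4: at line 1 remove [uiaho,ffcv] add [gavyg,xgtjl] -> 4 lines: ukax gavyg xgtjl ivqn
Hunk 5: at line 1 remove [gavyg] add [qoe,qxmm,pfnb] -> 6 lines: ukax qoe qxmm pfnb xgtjl ivqn
Final line 2: qoe

Answer: qoe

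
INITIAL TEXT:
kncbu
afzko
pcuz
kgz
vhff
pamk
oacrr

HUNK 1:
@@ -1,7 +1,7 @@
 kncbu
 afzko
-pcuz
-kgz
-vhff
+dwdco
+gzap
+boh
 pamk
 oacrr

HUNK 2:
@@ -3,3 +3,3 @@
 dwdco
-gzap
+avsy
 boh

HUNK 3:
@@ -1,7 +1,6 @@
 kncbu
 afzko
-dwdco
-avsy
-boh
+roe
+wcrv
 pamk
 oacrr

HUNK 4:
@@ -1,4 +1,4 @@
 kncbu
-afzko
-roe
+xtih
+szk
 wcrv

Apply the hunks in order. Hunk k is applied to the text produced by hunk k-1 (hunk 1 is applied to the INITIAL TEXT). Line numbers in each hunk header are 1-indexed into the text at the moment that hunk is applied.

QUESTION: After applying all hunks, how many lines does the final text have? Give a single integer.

Answer: 6

Derivation:
Hunk 1: at line 1 remove [pcuz,kgz,vhff] add [dwdco,gzap,boh] -> 7 lines: kncbu afzko dwdco gzap boh pamk oacrr
Hunk 2: at line 3 remove [gzap] add [avsy] -> 7 lines: kncbu afzko dwdco avsy boh pamk oacrr
Hunk 3: at line 1 remove [dwdco,avsy,boh] add [roe,wcrv] -> 6 lines: kncbu afzko roe wcrv pamk oacrr
Hunk 4: at line 1 remove [afzko,roe] add [xtih,szk] -> 6 lines: kncbu xtih szk wcrv pamk oacrr
Final line count: 6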